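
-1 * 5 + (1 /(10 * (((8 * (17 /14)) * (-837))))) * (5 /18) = -10244887 /2048976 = -5.00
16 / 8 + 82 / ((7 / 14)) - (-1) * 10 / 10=167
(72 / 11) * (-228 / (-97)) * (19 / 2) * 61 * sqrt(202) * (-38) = -361496736 * sqrt(202) / 1067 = -4815214.58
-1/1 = -1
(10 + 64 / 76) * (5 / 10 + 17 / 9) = 4429 / 171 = 25.90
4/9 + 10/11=134/99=1.35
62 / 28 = 31 / 14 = 2.21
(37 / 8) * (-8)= -37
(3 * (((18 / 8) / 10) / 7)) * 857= 23139 / 280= 82.64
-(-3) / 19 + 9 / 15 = 0.76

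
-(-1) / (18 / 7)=7 / 18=0.39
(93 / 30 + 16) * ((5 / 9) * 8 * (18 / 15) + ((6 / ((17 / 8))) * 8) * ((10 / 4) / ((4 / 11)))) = 782336 / 255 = 3067.98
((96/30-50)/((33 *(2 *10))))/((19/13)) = -507/10450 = -0.05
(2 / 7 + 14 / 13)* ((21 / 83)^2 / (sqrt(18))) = 0.02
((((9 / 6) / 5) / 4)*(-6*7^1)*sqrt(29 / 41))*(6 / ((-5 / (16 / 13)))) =3.91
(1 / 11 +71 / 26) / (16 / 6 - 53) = -2421 / 43186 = -0.06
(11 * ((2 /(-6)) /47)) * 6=-22 /47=-0.47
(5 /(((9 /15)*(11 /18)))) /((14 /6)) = 450 /77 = 5.84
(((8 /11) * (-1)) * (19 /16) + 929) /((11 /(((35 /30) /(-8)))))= -142933 /11616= -12.30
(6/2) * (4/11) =12/11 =1.09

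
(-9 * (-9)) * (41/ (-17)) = -3321/ 17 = -195.35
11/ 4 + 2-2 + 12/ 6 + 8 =51/ 4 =12.75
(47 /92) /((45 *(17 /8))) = 94 /17595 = 0.01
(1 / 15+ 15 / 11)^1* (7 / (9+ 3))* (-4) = -1652 / 495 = -3.34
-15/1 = -15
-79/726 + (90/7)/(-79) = -109027/401478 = -0.27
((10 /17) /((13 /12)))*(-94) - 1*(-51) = -9 /221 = -0.04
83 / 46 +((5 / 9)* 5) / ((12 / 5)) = 7357 / 2484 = 2.96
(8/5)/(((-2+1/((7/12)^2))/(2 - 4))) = -392/115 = -3.41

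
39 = 39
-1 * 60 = -60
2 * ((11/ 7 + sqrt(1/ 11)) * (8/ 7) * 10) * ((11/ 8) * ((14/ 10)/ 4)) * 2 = 2 * sqrt(11) + 242/ 7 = 41.20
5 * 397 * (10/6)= 9925/3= 3308.33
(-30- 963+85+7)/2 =-901/2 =-450.50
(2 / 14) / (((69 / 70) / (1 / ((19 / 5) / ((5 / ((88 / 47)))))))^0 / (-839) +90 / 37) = 31043 / 528311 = 0.06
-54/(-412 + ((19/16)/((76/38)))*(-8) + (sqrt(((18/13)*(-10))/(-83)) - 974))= 5184*sqrt(5395)/33391776671 + 1296535032/33391776671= 0.04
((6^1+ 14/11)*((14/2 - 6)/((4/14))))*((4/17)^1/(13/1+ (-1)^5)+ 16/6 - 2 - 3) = -33040/561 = -58.89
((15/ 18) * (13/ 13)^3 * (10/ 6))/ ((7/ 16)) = 200/ 63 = 3.17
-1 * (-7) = 7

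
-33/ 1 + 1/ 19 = -626/ 19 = -32.95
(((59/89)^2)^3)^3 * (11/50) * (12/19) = 0.00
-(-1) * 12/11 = 12/11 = 1.09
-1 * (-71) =71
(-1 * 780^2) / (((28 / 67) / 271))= -2761679700 / 7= -394525671.43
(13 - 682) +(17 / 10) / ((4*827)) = -22130503 / 33080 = -669.00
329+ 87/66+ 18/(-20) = 18118/55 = 329.42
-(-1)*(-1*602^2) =-362404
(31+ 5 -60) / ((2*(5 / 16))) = -192 / 5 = -38.40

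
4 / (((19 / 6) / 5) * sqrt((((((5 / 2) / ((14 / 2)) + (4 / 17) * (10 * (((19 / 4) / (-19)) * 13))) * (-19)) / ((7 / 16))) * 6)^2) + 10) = 1666 / 505233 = 0.00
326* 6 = 1956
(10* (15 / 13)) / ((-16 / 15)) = -1125 / 104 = -10.82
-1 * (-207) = 207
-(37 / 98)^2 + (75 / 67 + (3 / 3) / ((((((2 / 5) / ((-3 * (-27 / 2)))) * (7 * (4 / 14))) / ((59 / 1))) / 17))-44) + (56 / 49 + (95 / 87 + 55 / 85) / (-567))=7821998635299985 / 154173645864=50734.99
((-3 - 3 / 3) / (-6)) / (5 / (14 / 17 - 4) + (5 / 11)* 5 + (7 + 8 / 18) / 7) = 2772 / 7327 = 0.38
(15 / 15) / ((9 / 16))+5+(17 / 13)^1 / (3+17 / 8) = 33737 / 4797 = 7.03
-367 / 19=-19.32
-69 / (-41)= 69 / 41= 1.68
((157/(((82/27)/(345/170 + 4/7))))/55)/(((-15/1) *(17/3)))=-2623941/91237300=-0.03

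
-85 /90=-17 /18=-0.94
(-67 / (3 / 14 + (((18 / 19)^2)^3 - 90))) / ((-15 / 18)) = -88258072756 / 97767502135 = -0.90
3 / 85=0.04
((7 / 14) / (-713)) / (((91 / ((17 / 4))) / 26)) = -17 / 19964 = -0.00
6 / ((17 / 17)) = 6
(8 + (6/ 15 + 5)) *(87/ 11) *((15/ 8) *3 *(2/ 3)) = 17487/ 44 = 397.43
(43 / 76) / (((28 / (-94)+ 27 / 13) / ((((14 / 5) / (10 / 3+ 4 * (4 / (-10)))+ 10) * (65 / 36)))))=19836115 / 2974032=6.67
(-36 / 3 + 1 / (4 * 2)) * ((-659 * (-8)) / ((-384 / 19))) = 1189495 / 384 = 3097.64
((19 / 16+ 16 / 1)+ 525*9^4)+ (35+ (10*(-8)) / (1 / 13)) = 55096595 / 16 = 3443537.19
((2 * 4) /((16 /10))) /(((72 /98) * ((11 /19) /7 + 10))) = 32585 /48276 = 0.67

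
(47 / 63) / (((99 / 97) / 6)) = 4.39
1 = 1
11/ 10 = 1.10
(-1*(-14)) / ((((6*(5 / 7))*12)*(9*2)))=49 / 3240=0.02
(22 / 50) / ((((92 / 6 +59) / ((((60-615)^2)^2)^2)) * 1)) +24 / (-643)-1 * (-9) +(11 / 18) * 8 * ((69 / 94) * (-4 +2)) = 1077327837175754364014205716 / 20217849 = 53285977018413500071.85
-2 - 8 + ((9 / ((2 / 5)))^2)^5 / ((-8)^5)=-34050629251559945 / 33554432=-1014787830.46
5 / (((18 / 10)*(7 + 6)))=25 / 117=0.21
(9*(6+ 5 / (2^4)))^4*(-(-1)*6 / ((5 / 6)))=6144662618649 / 81920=75008088.61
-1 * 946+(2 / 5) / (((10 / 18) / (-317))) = -29356 / 25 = -1174.24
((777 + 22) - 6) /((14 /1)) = 793 /14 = 56.64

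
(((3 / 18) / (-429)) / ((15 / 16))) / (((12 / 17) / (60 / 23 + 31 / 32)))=-44761 / 21312720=-0.00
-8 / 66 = -4 / 33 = -0.12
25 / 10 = 5 / 2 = 2.50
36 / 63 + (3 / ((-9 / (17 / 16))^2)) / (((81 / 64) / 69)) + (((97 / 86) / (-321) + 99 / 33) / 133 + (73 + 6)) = 146094709885 / 1784396628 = 81.87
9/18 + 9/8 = 13/8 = 1.62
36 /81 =4 /9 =0.44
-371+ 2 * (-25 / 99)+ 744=36877 / 99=372.49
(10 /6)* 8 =40 /3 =13.33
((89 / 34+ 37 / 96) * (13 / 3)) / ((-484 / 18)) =-63713 / 131648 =-0.48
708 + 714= 1422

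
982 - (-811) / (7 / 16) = 19850 / 7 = 2835.71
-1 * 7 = -7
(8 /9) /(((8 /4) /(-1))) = -4 /9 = -0.44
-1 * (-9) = 9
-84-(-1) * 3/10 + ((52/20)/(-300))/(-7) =-878837/10500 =-83.70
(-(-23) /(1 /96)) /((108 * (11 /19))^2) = 16606 /29403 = 0.56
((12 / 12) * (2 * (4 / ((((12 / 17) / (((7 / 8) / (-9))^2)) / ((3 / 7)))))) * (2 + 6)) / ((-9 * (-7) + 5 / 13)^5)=44183867 / 123078180887986176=0.00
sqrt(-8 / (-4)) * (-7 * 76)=-532 * sqrt(2)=-752.36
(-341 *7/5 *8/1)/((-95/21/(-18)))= -7218288/475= -15196.40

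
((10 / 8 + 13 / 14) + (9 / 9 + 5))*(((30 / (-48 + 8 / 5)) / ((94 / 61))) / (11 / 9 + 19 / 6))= -9429075 / 12059824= -0.78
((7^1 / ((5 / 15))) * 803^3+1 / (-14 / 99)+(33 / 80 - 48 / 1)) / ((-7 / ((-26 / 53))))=79158454737843 / 103880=762018239.68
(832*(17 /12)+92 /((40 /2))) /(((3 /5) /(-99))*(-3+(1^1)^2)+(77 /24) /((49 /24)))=1366673 /1829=747.22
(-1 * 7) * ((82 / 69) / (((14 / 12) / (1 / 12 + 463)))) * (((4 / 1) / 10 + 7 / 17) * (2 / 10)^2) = -107.22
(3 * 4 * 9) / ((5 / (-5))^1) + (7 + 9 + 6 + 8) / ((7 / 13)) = -366 / 7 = -52.29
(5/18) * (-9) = -5/2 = -2.50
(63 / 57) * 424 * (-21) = -9841.26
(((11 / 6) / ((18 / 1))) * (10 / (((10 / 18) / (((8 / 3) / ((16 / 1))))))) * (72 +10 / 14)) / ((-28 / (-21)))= 5599 / 336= 16.66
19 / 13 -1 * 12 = -10.54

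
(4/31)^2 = 16/961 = 0.02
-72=-72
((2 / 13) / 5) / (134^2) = 1 / 583570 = 0.00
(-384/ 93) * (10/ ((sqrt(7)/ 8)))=-10240 * sqrt(7)/ 217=-124.85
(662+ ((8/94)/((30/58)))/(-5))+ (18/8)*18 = 4952393/7050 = 702.47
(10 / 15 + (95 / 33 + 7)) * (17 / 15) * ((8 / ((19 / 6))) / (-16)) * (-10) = 3944 / 209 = 18.87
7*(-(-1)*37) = 259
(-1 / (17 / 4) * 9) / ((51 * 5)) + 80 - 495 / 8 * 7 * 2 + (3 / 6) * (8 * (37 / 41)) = -185472053 / 236980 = -782.65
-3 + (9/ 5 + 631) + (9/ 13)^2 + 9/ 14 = 7463809/ 11830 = 630.92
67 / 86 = 0.78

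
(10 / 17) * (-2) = -20 / 17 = -1.18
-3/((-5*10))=3/50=0.06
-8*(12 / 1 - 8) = -32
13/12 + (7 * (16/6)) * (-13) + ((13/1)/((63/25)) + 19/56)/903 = -109944703/455112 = -241.58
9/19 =0.47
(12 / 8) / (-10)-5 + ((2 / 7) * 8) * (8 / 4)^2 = 559 / 140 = 3.99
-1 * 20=-20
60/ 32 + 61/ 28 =227/ 56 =4.05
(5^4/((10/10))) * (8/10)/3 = 500/3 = 166.67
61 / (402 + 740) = 61 / 1142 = 0.05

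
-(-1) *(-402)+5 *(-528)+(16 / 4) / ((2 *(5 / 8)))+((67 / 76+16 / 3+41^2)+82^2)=6124553 / 1140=5372.41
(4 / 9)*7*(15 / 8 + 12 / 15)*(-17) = -12733 / 90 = -141.48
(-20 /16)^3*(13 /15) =-325 /192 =-1.69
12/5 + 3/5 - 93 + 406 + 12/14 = 2218/7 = 316.86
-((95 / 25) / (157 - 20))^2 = -361 / 469225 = -0.00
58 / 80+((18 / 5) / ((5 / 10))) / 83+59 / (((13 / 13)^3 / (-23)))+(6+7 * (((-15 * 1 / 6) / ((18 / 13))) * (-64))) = -3234805 / 5976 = -541.30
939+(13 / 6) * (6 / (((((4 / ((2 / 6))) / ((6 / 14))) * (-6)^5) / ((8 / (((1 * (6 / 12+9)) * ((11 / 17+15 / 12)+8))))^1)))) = 40847789965 / 43501374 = 939.00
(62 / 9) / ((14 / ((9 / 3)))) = 31 / 21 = 1.48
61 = 61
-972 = -972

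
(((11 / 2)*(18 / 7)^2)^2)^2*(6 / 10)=30251858023728 / 28824005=1049536.94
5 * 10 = 50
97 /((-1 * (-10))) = 97 /10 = 9.70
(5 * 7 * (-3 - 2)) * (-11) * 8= 15400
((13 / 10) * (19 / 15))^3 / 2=15069223 / 6750000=2.23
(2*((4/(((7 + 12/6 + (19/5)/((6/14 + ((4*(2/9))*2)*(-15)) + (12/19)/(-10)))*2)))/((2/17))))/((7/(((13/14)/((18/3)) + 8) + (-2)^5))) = -1786690021/136609452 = -13.08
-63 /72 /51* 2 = -7 /204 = -0.03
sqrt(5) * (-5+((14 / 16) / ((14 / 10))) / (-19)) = -765 * sqrt(5) / 152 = -11.25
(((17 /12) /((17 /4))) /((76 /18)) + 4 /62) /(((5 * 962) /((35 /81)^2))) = 3185 /571935492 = 0.00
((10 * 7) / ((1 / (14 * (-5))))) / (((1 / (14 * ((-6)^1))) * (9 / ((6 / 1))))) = 274400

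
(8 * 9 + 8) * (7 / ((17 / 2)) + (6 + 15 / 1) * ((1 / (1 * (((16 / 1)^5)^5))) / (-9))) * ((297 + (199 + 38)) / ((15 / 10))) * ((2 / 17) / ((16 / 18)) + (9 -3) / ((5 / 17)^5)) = 63941971.01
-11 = -11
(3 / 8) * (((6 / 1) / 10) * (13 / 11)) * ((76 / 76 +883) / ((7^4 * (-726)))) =-0.00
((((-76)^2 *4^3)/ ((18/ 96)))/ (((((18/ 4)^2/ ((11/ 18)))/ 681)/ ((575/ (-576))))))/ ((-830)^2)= -2653771648/ 45198729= -58.71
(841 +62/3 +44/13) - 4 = 33581/39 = 861.05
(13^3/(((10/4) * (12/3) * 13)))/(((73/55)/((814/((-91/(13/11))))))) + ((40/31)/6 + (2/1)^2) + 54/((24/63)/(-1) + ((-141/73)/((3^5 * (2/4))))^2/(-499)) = -300850665240732395/1105501831168182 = -272.14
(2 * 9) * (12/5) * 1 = 216/5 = 43.20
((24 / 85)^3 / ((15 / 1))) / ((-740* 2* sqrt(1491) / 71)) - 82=-82 - 192* sqrt(1491) / 3976459375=-82.00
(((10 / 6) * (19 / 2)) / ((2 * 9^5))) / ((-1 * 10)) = -19 / 1417176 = -0.00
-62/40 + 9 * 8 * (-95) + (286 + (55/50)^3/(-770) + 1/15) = -1376651863/210000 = -6555.49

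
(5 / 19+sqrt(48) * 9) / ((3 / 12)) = 20 / 19+144 * sqrt(3) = 250.47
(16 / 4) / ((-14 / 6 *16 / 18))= -27 / 14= -1.93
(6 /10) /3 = 1 /5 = 0.20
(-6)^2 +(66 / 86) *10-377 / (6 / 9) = -44877 / 86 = -521.83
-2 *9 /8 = -9 /4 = -2.25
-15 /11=-1.36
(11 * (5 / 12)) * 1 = 55 / 12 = 4.58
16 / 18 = 8 / 9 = 0.89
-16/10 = -1.60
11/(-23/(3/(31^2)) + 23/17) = -561/375682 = -0.00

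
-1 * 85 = -85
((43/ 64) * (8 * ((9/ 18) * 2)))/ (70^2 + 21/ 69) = 989/ 901656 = 0.00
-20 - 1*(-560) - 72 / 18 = 536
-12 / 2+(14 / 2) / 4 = -4.25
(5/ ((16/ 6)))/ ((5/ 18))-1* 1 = 5.75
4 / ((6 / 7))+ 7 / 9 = 49 / 9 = 5.44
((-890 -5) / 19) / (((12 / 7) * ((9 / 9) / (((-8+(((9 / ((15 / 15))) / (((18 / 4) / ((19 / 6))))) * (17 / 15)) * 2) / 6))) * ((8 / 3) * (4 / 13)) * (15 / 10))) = -23.65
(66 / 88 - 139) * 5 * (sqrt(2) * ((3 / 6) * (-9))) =24885 * sqrt(2) / 8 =4399.09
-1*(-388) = 388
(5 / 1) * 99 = 495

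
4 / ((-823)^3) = -4 / 557441767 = -0.00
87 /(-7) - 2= -101 /7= -14.43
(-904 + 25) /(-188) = 879 /188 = 4.68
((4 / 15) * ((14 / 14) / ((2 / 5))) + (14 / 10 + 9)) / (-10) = -83 / 75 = -1.11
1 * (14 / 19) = 14 / 19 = 0.74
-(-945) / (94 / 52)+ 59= 27343 / 47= 581.77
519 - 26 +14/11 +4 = 5481/11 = 498.27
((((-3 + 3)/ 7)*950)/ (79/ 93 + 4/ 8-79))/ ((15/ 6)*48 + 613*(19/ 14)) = 0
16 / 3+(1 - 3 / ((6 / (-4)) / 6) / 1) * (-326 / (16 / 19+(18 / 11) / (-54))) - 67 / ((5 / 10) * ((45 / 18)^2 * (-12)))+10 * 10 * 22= -38345048 / 12725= -3013.36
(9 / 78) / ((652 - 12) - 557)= 3 / 2158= 0.00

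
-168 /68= -2.47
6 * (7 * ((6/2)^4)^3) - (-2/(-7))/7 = 1093705576/49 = 22320521.96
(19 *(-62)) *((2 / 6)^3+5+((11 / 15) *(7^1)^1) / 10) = -6538.34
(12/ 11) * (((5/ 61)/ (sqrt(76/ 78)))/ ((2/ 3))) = 45 * sqrt(1482)/ 12749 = 0.14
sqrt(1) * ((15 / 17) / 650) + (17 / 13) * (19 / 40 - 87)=-1000217 / 8840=-113.15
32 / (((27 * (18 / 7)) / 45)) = 560 / 27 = 20.74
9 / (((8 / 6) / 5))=135 / 4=33.75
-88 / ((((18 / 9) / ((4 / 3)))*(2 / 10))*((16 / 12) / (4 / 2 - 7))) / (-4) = -275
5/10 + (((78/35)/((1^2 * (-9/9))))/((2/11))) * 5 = -851/14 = -60.79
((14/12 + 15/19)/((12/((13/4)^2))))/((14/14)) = 37687/21888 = 1.72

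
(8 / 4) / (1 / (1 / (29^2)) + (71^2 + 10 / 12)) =12 / 35297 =0.00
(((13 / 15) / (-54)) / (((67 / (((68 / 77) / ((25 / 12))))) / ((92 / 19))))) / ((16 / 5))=-10166 / 66164175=-0.00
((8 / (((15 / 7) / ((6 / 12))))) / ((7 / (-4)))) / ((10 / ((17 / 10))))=-68 / 375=-0.18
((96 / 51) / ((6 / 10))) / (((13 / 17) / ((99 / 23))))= 5280 / 299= 17.66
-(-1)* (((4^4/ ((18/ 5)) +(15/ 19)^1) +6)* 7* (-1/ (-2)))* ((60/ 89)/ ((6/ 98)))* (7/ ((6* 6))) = 159918605/ 273942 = 583.77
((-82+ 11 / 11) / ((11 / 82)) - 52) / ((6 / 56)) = -201992 / 33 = -6120.97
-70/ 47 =-1.49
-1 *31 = -31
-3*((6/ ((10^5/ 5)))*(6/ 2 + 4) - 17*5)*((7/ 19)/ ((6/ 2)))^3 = 0.47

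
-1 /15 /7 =-1 /105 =-0.01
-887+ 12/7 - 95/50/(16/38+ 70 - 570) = -84030959/94920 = -885.28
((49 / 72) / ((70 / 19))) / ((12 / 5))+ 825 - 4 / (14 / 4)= 9966307 / 12096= 823.93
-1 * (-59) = 59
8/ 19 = 0.42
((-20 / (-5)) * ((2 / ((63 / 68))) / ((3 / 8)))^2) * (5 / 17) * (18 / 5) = 557056 / 3969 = 140.35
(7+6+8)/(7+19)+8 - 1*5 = 99/26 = 3.81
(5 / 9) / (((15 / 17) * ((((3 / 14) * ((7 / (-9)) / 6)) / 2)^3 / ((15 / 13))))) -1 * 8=-3525224 / 13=-271171.08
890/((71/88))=78320/71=1103.10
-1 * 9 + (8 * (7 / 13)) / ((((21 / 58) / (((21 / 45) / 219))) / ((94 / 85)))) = -97702663 / 10889775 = -8.97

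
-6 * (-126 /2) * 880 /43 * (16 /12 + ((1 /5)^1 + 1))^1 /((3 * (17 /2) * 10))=280896 /3655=76.85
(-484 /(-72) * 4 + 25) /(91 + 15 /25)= 2335 /4122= 0.57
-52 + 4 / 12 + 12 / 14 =-1067 / 21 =-50.81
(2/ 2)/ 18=1/ 18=0.06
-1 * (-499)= 499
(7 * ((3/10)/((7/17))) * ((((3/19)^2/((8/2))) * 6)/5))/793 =1377/28627300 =0.00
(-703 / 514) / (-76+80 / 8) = 703 / 33924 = 0.02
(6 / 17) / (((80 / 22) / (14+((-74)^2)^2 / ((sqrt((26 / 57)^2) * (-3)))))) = -940078557 / 442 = -2126874.56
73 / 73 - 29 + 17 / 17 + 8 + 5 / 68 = -1287 / 68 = -18.93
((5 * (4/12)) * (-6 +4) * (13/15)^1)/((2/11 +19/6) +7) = -0.28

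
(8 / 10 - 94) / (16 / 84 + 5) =-9786 / 545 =-17.96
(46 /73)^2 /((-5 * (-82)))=1058 /1092445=0.00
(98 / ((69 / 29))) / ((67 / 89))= 252938 / 4623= 54.71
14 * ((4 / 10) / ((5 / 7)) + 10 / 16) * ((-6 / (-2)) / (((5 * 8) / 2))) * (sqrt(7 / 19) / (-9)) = -553 * sqrt(133) / 38000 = -0.17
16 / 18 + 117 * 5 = 5273 / 9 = 585.89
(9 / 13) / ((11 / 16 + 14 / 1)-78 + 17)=-48 / 3211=-0.01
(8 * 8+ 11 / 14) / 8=8.10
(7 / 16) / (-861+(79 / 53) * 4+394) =-371 / 390960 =-0.00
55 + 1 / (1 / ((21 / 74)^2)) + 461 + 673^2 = 2483065261 / 5476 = 453445.08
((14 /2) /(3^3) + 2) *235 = 14335 /27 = 530.93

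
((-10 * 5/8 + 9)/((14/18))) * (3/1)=10.61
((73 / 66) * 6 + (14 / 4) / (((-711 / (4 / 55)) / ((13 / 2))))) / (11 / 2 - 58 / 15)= 47168 / 11613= 4.06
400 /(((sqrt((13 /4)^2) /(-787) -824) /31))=-7807040 /518793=-15.05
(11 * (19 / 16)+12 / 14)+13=3015 / 112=26.92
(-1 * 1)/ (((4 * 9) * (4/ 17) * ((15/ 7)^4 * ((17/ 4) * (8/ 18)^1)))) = -2401/ 810000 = -0.00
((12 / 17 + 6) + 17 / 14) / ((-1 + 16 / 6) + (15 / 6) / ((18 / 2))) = 3393 / 833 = 4.07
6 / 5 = 1.20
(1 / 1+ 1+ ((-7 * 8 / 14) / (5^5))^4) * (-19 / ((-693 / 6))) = 2415974934899076 / 7343292236328125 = 0.33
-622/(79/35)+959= 53991/79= 683.43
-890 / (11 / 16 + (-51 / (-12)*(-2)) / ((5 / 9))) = 71200 / 1169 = 60.91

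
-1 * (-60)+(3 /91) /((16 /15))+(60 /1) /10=96141 /1456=66.03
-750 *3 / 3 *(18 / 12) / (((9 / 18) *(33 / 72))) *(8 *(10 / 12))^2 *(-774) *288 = 534988800000 / 11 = 48635345454.55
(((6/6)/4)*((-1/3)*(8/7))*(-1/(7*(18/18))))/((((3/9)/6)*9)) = 4/147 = 0.03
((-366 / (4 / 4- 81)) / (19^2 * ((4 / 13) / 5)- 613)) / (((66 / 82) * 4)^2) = -1333033 / 1784264064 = -0.00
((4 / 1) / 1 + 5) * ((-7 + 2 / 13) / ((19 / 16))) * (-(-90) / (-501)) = 384480 / 41249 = 9.32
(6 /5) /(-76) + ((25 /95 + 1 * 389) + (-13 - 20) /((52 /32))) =911281 /2470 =368.94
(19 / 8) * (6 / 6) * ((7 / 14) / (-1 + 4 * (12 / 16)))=19 / 32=0.59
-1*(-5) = 5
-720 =-720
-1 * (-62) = 62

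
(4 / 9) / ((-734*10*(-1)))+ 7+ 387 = 394.00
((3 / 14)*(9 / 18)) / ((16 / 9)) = 27 / 448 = 0.06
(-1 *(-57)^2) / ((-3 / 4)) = 4332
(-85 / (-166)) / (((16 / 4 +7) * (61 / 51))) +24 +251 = 30635485 / 111386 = 275.04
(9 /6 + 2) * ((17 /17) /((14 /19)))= 19 /4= 4.75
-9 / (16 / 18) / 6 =-27 / 16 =-1.69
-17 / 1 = -17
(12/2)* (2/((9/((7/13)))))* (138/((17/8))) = 10304/221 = 46.62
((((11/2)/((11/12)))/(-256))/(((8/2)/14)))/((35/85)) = -51/256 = -0.20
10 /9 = 1.11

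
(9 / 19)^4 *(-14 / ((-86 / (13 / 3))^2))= -862407 / 481927058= -0.00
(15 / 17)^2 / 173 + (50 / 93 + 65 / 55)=1.72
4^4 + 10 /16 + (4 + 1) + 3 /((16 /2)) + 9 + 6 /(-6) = 270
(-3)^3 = -27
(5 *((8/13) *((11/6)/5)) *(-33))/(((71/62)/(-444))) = 13323552/923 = 14435.05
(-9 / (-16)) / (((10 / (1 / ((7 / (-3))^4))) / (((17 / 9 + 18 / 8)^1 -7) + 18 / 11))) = -7857 / 3380608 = -0.00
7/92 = 0.08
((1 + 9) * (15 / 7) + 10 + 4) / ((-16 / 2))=-31 / 7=-4.43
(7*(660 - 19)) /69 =4487 /69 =65.03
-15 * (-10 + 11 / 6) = 245 / 2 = 122.50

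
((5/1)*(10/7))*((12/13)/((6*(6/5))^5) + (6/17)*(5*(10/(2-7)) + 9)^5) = -9824425475/3897548928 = -2.52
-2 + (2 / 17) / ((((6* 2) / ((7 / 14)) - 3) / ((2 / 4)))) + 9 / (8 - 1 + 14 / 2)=-967 / 714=-1.35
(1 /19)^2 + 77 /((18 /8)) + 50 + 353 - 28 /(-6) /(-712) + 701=1138.22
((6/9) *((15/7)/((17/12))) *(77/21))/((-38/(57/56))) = -165/1666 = -0.10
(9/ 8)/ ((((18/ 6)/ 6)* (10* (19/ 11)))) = 99/ 760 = 0.13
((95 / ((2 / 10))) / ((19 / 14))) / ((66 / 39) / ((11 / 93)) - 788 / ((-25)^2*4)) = 2843750 / 113689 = 25.01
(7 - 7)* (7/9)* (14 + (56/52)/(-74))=0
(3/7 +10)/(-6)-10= -493/42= -11.74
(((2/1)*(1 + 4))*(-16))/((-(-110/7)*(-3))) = 112/33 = 3.39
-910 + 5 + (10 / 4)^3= -7115 / 8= -889.38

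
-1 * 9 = -9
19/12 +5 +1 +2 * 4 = 187/12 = 15.58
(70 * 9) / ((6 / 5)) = 525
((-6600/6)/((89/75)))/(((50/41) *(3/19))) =-428450/89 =-4814.04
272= 272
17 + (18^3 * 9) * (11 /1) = 577385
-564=-564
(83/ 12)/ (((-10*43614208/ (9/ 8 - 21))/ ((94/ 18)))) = 206753/ 125608919040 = 0.00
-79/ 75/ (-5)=79/ 375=0.21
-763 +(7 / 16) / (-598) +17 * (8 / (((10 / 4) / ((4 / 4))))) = -708.60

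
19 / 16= 1.19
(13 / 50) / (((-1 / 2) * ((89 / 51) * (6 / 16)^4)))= -905216 / 60075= -15.07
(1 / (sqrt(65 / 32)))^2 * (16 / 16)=32 / 65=0.49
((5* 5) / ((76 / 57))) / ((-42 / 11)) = -275 / 56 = -4.91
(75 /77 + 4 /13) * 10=12830 /1001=12.82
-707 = -707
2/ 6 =1/ 3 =0.33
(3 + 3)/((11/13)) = 78/11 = 7.09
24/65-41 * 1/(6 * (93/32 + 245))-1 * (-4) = 6716276/1546935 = 4.34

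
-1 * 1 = -1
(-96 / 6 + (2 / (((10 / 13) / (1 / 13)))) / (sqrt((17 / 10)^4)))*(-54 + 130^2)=-77558984 / 289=-268370.19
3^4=81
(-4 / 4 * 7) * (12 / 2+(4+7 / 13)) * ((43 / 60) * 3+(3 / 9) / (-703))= -86949653 / 548340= -158.57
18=18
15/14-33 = -447/14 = -31.93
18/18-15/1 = -14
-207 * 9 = -1863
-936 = -936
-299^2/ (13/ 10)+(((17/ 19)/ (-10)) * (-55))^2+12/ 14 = -694873713/ 10108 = -68744.93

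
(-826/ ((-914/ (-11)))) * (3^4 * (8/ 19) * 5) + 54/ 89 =-1309550598/ 772787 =-1694.58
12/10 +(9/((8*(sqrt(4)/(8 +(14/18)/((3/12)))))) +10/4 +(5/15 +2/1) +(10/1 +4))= 26.28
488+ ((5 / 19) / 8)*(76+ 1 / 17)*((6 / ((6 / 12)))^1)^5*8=1608856504 / 323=4980979.89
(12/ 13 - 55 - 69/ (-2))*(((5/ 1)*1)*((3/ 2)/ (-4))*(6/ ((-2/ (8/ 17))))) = -22905/ 442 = -51.82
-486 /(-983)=486 /983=0.49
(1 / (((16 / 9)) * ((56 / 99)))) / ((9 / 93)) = 9207 / 896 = 10.28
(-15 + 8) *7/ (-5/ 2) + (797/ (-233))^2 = 8496367/ 271445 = 31.30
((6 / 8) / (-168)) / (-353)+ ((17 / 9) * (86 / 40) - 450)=-1586757547 / 3558240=-445.94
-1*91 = -91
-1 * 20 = -20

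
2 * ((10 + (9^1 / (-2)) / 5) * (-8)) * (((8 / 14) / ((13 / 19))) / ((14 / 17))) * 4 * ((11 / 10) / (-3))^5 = 3.91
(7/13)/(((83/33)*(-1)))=-231/1079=-0.21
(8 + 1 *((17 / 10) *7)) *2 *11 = 2189 / 5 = 437.80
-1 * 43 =-43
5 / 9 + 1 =14 / 9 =1.56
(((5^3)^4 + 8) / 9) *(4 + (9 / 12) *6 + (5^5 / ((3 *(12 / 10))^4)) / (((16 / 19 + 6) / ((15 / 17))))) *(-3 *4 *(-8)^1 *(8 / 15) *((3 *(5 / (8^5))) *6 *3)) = 4572871216467103 / 36661248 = 124733102.82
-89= -89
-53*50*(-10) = 26500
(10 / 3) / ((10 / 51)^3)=44217 / 100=442.17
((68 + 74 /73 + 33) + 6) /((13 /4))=33.23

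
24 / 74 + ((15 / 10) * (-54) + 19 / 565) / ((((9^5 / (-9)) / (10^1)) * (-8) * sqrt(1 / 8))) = 12 / 37-22873 * sqrt(2) / 741393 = 0.28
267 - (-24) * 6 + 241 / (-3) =992 / 3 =330.67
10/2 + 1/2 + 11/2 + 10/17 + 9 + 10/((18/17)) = 4595/153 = 30.03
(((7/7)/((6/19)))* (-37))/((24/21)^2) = -34447/384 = -89.71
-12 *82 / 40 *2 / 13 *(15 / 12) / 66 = -41 / 572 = -0.07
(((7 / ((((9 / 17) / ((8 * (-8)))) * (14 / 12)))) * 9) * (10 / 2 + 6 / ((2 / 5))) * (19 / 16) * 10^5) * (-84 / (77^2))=186048000000 / 847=219655253.84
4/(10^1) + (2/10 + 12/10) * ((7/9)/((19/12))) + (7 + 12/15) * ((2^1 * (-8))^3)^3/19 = -8040178777802/285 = -28211153606.32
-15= -15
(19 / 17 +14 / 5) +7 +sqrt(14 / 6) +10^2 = sqrt(21) / 3 +9428 / 85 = 112.45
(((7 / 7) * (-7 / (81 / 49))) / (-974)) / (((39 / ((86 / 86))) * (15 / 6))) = 343 / 7692165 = 0.00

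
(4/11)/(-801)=-4/8811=-0.00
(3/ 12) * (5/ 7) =0.18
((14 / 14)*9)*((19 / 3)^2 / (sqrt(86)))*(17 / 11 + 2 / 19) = 6555*sqrt(86) / 946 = 64.26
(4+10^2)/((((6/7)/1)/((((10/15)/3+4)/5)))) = 13832/135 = 102.46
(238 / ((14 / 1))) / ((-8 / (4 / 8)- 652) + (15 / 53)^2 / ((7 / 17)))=-334271 / 13131059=-0.03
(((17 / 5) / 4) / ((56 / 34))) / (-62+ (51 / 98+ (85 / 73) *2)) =-147679 / 16926600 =-0.01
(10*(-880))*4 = -35200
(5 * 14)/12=35/6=5.83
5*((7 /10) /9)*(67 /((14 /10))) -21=-43 /18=-2.39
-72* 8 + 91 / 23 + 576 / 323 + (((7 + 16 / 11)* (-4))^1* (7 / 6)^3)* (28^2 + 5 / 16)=-334899570859 / 7845024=-42689.43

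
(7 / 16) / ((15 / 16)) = 7 / 15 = 0.47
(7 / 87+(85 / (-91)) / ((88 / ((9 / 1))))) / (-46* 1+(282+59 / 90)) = -0.00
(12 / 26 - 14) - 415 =-5571 / 13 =-428.54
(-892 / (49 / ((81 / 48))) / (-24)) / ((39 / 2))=669 / 10192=0.07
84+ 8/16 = 169/2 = 84.50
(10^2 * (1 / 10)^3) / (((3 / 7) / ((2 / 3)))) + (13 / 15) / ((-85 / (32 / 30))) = 2767 / 19125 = 0.14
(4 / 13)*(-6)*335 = -8040 / 13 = -618.46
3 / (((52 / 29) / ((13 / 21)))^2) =841 / 2352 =0.36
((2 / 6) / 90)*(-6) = -1 / 45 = -0.02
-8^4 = -4096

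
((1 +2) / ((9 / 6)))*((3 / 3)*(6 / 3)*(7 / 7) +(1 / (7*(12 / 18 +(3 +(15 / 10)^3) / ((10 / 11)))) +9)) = 284302 / 12901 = 22.04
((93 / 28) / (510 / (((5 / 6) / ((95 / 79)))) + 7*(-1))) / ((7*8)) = 7347 / 90296416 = 0.00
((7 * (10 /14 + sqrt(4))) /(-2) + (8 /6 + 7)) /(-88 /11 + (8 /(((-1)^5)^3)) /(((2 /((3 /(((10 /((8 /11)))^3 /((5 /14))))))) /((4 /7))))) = 11413325 /78272016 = 0.15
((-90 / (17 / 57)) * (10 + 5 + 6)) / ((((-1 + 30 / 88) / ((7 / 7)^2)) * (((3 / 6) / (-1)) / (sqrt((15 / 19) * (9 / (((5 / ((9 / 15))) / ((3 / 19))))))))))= -898128 * sqrt(15) / 493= -7055.65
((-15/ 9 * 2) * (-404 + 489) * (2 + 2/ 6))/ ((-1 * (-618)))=-2975/ 2781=-1.07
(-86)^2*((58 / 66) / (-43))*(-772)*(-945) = -1212981840 / 11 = -110271076.36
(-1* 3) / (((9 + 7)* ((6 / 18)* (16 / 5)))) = -45 / 256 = -0.18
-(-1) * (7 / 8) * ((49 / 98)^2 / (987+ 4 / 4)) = 7 / 31616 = 0.00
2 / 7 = 0.29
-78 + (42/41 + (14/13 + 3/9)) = -120829/1599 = -75.57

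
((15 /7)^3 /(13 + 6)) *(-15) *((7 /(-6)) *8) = 67500 /931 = 72.50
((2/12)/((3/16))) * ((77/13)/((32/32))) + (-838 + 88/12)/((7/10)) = -138224/117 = -1181.40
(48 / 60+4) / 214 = 12 / 535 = 0.02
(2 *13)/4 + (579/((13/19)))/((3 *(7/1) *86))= 6.97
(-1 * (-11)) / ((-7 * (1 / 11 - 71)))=121 / 5460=0.02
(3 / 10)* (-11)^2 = 363 / 10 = 36.30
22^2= 484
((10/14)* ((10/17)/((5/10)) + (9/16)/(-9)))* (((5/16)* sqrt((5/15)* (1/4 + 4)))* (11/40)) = 5555* sqrt(51)/487424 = 0.08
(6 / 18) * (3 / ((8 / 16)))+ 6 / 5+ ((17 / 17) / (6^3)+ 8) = 12101 / 1080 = 11.20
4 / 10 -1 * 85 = -423 / 5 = -84.60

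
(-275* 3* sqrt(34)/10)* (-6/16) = 495* sqrt(34)/16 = 180.40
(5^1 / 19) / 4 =5 / 76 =0.07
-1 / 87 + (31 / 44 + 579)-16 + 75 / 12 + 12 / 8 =546871 / 957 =571.44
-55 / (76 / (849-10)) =-46145 / 76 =-607.17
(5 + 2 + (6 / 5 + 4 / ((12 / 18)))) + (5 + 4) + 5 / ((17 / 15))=27.61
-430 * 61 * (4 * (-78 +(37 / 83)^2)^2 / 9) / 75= -940866.41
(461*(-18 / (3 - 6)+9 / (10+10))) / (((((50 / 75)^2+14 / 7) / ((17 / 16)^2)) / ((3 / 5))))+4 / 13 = 6034728691 / 7321600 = 824.24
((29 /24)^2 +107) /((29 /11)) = 687203 /16704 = 41.14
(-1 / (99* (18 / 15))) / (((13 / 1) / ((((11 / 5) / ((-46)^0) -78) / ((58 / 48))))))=1516 / 37323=0.04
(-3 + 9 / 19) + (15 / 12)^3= -0.57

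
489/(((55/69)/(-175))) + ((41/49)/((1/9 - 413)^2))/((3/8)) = -99881141674653/930358198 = -107357.73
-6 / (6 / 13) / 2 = -13 / 2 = -6.50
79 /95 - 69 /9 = -1948 /285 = -6.84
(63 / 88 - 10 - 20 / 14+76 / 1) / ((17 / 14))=40217 / 748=53.77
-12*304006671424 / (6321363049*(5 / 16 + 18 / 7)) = -408584966393856 / 2041800264827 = -200.11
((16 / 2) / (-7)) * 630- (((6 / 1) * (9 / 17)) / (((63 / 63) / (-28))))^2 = -2494224 / 289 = -8630.53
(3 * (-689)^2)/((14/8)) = 5696652/7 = 813807.43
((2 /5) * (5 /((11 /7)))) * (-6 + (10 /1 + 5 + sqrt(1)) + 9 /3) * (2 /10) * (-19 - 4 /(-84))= -10348 /165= -62.72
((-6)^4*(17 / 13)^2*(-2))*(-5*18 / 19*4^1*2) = 539343360 / 3211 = 167967.41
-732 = -732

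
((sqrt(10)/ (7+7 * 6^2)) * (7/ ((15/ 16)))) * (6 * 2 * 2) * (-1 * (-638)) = 81664 * sqrt(10)/ 185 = 1395.91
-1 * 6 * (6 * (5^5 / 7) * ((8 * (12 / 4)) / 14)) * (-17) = 22950000 / 49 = 468367.35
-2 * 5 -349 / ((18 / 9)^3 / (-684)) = 59659 / 2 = 29829.50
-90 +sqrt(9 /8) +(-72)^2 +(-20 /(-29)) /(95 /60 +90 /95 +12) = 3 * sqrt(2) /4 +489420798 /96077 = 5095.11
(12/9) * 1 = 1.33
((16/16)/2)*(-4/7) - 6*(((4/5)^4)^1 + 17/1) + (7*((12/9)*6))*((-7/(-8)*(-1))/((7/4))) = -580752/4375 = -132.74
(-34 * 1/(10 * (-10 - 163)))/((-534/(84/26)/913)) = -108647/1000805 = -0.11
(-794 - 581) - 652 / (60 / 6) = -7201 / 5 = -1440.20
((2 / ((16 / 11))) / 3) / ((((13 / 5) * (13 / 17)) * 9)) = 935 / 36504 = 0.03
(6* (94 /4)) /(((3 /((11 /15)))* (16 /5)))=517 /48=10.77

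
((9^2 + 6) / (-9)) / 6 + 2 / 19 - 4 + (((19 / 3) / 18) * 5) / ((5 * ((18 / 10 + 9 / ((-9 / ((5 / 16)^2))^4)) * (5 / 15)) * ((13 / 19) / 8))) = 169229055290569541 / 125285089471176726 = 1.35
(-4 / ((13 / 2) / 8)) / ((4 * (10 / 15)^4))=-81 / 13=-6.23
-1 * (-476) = 476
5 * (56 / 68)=4.12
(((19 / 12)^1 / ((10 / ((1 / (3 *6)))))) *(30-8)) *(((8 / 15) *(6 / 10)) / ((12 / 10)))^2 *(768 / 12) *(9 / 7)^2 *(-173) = -251.87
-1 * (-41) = 41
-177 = -177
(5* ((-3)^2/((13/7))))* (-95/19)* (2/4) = -1575/26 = -60.58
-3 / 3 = -1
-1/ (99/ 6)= -0.06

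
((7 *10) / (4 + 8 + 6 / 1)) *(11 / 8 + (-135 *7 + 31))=-3549.10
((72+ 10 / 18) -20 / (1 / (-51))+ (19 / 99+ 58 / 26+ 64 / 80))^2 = 49721297076889 / 41409225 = 1200729.96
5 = 5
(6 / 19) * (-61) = -366 / 19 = -19.26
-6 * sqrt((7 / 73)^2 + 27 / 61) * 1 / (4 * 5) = -3 * sqrt(2239798) / 22265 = -0.20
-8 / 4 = -2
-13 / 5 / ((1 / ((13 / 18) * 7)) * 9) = -1183 / 810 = -1.46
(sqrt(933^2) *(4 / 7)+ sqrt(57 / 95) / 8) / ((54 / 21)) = 7 *sqrt(15) / 720+ 622 / 3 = 207.37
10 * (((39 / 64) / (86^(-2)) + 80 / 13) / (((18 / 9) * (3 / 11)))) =51629765 / 624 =82740.01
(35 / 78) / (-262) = -35 / 20436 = -0.00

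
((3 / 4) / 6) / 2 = 1 / 16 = 0.06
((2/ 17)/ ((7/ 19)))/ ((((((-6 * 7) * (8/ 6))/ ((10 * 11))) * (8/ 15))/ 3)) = -3.53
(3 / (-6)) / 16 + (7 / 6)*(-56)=-6275 / 96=-65.36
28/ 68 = 7/ 17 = 0.41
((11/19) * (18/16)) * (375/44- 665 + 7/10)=-1298439/3040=-427.12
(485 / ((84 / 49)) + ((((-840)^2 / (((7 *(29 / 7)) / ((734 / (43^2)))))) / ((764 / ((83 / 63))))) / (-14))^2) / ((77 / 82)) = 14673288617718426595 / 48459455294398302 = 302.80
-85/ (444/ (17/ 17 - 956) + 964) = -4775/ 54128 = -0.09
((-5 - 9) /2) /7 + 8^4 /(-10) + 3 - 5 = -2063 /5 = -412.60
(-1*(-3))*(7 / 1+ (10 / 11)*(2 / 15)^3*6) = 17357 / 825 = 21.04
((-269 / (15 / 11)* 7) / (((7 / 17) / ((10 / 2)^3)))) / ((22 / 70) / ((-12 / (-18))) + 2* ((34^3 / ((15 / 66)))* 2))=-8002750 / 13206153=-0.61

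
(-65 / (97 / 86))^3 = -174676879000 / 912673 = -191390.43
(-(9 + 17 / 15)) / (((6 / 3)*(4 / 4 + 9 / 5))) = -38 / 21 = -1.81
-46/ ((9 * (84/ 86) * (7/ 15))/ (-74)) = 365930/ 441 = 829.77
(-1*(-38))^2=1444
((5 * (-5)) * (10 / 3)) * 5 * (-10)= 12500 / 3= 4166.67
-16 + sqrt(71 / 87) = -16 + sqrt(6177) / 87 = -15.10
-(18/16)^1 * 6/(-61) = 0.11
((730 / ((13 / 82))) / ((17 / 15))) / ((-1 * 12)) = -74825 / 221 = -338.57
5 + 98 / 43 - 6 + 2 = 141 / 43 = 3.28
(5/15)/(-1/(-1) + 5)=1/18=0.06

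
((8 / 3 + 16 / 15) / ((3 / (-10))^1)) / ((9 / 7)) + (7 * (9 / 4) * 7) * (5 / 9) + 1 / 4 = 51.82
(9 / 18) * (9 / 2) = 9 / 4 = 2.25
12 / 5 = 2.40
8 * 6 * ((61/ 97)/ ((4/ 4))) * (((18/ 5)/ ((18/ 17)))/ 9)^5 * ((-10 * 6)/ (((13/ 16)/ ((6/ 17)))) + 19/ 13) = -443205188752/ 77563321875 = -5.71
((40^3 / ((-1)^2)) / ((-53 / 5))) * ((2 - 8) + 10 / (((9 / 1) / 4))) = 4480000 / 477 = 9392.03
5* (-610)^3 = -1134905000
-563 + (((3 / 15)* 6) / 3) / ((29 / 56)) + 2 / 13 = -1059509 / 1885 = -562.07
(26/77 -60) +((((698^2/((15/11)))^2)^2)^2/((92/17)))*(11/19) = 2449630516306015808578661882107515230673442893421971657446/86238706640625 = 28405232542669572418340400000000000000000000.00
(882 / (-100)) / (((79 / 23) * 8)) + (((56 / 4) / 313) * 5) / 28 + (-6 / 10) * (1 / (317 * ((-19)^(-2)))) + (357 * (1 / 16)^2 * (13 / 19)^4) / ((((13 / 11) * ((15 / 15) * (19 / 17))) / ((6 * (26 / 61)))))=-766320344193563173 / 1894298927964641600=-0.40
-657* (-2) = 1314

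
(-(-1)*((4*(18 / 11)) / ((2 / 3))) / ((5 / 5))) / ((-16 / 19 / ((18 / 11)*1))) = -4617 / 242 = -19.08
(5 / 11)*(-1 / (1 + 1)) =-5 / 22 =-0.23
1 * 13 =13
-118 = -118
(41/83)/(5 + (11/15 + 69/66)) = 13530/185671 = 0.07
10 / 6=5 / 3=1.67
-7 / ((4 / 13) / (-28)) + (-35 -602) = 0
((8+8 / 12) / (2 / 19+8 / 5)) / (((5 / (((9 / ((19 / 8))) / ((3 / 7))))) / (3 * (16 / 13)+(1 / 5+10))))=16856 / 135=124.86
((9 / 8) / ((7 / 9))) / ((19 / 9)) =729 / 1064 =0.69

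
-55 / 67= -0.82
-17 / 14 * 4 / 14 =-17 / 49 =-0.35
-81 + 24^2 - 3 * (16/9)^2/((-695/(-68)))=9271267/18765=494.07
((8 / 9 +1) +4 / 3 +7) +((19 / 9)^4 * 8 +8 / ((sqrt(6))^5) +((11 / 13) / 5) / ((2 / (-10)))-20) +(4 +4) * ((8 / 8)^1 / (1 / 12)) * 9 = sqrt(6) / 27 +86340389 / 85293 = 1012.37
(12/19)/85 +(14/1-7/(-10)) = 9501/646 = 14.71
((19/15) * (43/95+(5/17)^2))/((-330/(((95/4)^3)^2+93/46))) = -41709849435827813/112307712000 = -371389.01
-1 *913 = -913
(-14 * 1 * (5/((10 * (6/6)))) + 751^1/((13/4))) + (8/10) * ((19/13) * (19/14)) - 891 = -302728/455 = -665.34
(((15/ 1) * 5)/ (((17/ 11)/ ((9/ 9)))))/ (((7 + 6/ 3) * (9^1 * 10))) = 55/ 918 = 0.06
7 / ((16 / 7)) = 49 / 16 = 3.06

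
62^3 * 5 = 1191640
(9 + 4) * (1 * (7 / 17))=91 / 17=5.35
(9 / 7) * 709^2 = 4524129 / 7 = 646304.14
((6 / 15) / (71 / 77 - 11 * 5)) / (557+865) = -77 / 14803020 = -0.00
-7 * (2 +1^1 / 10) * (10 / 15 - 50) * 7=5076.40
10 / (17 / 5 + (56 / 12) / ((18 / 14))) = 1350 / 949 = 1.42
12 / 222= 2 / 37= 0.05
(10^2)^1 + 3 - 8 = 95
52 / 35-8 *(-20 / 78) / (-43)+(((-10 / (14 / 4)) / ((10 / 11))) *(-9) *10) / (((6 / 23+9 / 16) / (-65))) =-132367147196 / 5928195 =-22328.41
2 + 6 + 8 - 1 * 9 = 7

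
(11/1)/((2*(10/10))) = 11/2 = 5.50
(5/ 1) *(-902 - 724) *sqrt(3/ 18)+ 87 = 87 - 1355 *sqrt(6) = -3232.06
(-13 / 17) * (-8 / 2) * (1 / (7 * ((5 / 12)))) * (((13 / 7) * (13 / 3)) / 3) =2.81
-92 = -92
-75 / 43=-1.74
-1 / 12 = -0.08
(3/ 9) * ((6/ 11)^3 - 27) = -11907/ 1331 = -8.95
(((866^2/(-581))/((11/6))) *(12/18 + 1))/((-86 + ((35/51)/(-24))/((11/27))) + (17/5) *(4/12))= 15299102400/1107376123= 13.82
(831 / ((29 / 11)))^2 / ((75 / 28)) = 779873556 / 21025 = 37092.68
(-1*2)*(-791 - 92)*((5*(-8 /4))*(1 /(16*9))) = -4415 /36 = -122.64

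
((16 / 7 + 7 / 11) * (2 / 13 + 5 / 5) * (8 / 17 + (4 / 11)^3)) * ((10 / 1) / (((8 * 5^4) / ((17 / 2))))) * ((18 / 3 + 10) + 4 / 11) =7129620 / 14655641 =0.49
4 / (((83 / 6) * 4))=6 / 83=0.07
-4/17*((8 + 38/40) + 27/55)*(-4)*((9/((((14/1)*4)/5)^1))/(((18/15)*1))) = 31155/5236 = 5.95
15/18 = 5/6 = 0.83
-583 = -583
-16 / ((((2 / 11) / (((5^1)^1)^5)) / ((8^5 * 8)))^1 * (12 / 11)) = -198246400000 / 3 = -66082133333.33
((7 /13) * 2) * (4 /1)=56 /13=4.31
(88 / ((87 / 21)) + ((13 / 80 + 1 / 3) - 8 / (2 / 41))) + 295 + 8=1118731 / 6960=160.74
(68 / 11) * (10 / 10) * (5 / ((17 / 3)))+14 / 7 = 82 / 11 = 7.45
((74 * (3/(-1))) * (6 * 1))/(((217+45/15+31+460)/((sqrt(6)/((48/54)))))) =-333 * sqrt(6)/158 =-5.16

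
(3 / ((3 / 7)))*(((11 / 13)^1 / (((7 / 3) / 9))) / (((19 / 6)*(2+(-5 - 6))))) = -198 / 247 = -0.80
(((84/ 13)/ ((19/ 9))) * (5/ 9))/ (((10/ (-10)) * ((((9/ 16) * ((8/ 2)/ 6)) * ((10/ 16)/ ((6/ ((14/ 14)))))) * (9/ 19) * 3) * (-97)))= 3584/ 11349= 0.32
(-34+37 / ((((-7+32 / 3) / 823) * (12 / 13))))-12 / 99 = 1183085 / 132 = 8962.77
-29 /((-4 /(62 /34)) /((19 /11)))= 17081 /748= 22.84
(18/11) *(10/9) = 1.82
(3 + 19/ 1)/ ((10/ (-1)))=-11/ 5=-2.20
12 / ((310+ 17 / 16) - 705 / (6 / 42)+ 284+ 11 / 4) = -0.00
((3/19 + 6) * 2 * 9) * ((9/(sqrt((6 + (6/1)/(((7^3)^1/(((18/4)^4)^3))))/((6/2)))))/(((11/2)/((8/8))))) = 0.29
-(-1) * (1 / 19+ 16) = 305 / 19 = 16.05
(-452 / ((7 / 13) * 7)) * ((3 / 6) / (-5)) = 11.99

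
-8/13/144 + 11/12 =427/468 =0.91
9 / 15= 3 / 5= 0.60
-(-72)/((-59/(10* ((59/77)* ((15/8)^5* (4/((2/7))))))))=-34171875/11264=-3033.72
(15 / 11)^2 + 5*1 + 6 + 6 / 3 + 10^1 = 3008 / 121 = 24.86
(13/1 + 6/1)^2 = 361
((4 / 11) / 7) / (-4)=-1 / 77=-0.01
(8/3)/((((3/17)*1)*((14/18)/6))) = 116.57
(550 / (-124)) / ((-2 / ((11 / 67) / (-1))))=-3025 / 8308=-0.36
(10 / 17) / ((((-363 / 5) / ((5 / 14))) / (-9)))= 375 / 14399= 0.03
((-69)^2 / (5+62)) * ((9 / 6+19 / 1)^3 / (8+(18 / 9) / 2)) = 36459209 / 536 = 68020.91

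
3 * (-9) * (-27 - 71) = 2646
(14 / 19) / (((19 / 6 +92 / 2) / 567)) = 47628 / 5605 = 8.50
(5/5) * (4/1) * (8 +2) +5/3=125/3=41.67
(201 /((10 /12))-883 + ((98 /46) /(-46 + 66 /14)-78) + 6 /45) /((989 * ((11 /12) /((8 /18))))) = -229630432 /650814417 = -0.35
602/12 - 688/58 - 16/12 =6433/174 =36.97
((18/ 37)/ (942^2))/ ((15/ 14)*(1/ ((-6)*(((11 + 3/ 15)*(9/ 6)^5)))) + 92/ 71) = 845397/ 1994880691394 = 0.00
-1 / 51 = -0.02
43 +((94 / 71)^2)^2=1170777179 / 25411681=46.07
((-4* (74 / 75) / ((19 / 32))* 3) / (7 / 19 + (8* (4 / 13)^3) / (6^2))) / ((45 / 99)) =-2060188416 / 17605375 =-117.02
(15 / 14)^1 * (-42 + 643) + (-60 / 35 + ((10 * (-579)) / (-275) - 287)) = 289727 / 770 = 376.27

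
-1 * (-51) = 51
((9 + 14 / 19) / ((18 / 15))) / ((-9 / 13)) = -12025 / 1026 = -11.72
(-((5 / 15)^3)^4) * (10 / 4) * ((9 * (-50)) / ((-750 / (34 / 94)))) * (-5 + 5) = 0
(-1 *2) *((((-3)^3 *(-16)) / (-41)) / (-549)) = -96 / 2501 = -0.04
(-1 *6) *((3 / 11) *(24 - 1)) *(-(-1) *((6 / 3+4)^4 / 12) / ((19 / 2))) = -89424 / 209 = -427.87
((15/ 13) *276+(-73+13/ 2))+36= 287.96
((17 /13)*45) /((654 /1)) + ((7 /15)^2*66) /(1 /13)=39734801 /212550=186.94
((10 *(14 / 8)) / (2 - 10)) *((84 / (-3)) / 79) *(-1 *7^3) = -84035 / 316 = -265.93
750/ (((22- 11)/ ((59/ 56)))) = 22125/ 308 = 71.83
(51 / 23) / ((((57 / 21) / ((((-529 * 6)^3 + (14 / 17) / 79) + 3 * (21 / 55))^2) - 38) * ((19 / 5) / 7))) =-193084760307015868436075992458495 / 1796283209892608129551402763650667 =-0.11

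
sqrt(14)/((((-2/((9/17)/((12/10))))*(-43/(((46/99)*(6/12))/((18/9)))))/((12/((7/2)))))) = 115*sqrt(14)/56287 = 0.01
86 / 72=1.19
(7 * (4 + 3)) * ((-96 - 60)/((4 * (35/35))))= -1911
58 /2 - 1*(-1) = 30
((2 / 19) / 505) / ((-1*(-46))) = 1 / 220685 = 0.00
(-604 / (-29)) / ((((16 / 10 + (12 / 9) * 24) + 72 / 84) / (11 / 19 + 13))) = 909020 / 110751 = 8.21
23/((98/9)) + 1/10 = 542/245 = 2.21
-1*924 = -924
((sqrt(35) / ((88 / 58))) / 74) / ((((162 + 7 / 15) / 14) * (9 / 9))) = 3045 * sqrt(35) / 3967436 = 0.00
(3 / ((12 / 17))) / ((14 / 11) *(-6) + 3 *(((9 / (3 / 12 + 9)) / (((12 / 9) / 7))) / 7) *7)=6919 / 12516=0.55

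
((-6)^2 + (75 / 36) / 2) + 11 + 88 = 136.04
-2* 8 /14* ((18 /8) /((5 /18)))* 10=-648 /7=-92.57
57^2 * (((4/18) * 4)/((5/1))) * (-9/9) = -2888/5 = -577.60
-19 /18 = -1.06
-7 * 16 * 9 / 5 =-1008 / 5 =-201.60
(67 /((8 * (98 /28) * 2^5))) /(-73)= -67 /65408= -0.00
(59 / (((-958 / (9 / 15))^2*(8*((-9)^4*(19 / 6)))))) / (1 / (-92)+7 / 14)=1357 / 4766980936500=0.00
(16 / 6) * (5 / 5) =8 / 3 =2.67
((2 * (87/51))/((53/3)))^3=5268024/731432701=0.01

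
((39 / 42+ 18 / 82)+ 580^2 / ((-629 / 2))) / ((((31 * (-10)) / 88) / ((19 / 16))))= 80626492001 / 223848520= 360.18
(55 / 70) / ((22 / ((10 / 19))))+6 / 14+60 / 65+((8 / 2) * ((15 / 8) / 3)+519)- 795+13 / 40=-2685429 / 9880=-271.80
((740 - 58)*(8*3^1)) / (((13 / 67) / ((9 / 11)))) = 897264 / 13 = 69020.31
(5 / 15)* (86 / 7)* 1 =86 / 21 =4.10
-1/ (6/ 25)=-25/ 6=-4.17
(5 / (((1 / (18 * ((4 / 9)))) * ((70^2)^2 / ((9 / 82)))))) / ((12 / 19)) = 57 / 196882000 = 0.00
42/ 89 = 0.47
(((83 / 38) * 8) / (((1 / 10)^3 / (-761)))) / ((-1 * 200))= 1263260 / 19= 66487.37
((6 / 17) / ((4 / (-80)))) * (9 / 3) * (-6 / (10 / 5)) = 1080 / 17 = 63.53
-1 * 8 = -8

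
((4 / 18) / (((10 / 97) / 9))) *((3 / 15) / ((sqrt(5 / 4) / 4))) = 776 *sqrt(5) / 125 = 13.88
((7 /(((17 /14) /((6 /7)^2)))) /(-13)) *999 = -71928 /221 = -325.47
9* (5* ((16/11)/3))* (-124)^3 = -457589760/11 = -41599069.09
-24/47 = -0.51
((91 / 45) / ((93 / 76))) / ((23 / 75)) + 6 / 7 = 6.25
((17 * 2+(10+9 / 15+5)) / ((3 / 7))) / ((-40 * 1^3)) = -217 / 75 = -2.89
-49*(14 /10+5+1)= -1813 /5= -362.60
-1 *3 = -3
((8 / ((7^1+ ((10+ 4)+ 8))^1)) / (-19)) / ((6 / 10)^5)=-25000 / 133893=-0.19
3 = 3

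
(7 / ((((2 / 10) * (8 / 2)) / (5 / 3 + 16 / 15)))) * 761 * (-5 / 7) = -156005 / 12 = -13000.42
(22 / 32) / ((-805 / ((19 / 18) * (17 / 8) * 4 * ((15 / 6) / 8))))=-0.00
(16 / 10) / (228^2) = 1 / 32490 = 0.00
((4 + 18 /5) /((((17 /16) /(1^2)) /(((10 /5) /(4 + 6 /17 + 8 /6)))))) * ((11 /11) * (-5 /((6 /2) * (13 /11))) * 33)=-220704 /1885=-117.08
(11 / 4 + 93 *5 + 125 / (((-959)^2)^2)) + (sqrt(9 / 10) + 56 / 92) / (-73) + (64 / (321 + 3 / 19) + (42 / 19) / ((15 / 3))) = 771173496744473137721537 / 1646459032855083674220 - 3 *sqrt(10) / 730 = 468.37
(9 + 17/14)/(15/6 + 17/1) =11/21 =0.52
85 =85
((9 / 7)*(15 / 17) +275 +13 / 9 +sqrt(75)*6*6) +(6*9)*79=180*sqrt(3) +4866173 / 1071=4855.35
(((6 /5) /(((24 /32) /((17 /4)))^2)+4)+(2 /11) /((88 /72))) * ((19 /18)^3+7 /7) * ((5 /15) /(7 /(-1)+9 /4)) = -491573194 /75418695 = -6.52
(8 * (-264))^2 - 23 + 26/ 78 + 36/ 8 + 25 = 26763305/ 6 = 4460550.83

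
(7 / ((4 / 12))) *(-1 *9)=-189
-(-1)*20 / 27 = 20 / 27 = 0.74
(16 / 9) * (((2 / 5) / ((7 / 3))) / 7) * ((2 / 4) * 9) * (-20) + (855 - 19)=40772 / 49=832.08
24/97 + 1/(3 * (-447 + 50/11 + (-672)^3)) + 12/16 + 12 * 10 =470143284997327/3885564457380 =121.00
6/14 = 3/7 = 0.43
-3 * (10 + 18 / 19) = -624 / 19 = -32.84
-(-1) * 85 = 85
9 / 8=1.12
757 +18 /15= 3791 /5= 758.20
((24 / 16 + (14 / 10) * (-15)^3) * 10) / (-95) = 9447 / 19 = 497.21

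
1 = 1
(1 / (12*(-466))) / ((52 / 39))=-1 / 7456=-0.00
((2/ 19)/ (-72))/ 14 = -1/ 9576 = -0.00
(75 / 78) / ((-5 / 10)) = -25 / 13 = -1.92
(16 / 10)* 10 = 16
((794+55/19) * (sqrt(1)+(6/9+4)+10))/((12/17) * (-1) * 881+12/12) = -4032553/200545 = -20.11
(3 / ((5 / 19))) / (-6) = -1.90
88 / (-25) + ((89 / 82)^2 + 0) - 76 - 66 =-24263887 / 168100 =-144.34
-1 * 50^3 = -125000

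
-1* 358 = -358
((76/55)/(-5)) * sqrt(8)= -152 * sqrt(2)/275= -0.78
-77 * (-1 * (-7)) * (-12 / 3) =2156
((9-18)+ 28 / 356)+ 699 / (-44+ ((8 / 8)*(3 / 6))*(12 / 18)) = -290647 / 11659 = -24.93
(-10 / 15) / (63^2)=-2 / 11907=-0.00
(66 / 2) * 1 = 33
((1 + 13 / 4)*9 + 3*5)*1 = 213 / 4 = 53.25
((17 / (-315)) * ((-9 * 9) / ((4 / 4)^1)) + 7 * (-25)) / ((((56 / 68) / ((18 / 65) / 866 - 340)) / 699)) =339543688469658 / 6895525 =49241165.61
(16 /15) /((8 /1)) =0.13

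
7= 7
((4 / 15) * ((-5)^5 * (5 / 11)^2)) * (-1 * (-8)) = -500000 / 363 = -1377.41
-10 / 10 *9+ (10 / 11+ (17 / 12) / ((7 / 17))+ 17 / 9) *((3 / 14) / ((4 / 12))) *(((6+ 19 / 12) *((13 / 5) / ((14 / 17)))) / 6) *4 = 42697349 / 776160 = 55.01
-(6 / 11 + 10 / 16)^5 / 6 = -11592740743 / 31663915008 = -0.37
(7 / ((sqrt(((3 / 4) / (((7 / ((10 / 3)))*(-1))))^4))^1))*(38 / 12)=13034 / 75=173.79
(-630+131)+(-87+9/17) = -9953/17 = -585.47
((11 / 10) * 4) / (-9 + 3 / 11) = -121 / 240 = -0.50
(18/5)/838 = 9/2095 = 0.00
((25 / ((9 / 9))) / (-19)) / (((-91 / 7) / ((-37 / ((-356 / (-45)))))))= -41625 / 87932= -0.47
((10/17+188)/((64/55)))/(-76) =-88165/41344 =-2.13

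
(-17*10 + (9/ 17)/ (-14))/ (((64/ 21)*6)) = -9.30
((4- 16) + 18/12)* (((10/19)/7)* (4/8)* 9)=-135/38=-3.55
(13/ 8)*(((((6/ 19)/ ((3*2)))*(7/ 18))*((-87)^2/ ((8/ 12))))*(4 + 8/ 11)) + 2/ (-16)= 746125/ 418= 1784.99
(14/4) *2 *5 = 35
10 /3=3.33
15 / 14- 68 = -66.93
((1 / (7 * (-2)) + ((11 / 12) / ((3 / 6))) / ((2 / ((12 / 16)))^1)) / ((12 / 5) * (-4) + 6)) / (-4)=115 / 2688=0.04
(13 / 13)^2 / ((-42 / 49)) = -7 / 6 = -1.17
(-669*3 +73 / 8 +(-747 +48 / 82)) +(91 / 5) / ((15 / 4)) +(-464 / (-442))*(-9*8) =-15304137793 / 5436600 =-2815.02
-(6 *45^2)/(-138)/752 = 2025/17296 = 0.12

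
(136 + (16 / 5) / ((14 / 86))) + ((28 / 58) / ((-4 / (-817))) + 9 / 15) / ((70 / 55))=948427 / 4060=233.60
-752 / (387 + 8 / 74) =-27824 / 14323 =-1.94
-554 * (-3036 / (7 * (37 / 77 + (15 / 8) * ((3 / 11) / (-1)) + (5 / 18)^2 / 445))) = -7834096.80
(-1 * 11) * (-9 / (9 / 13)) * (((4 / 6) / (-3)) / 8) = -143 / 36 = -3.97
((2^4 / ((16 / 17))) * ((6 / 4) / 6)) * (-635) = -10795 / 4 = -2698.75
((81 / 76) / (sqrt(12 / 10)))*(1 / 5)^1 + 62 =27*sqrt(30) / 760 + 62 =62.19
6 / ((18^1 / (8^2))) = 64 / 3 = 21.33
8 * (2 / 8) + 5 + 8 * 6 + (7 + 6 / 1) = 68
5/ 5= 1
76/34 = 38/17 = 2.24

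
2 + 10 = 12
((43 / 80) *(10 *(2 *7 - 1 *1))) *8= 559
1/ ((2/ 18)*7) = 9/ 7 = 1.29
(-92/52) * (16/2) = -184/13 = -14.15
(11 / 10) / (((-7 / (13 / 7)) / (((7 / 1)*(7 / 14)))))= -143 / 140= -1.02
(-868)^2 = 753424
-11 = -11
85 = 85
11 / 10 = 1.10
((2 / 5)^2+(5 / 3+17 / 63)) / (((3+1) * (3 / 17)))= 28067 / 9450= 2.97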